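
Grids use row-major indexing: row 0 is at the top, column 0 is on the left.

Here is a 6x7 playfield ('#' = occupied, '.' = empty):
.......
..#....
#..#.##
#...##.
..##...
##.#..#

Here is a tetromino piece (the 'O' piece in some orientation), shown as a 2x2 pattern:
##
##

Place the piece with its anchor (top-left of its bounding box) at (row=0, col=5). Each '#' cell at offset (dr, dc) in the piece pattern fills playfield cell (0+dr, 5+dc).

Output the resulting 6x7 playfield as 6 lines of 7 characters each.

Answer: .....##
..#..##
#..#.##
#...##.
..##...
##.#..#

Derivation:
Fill (0+0,5+0) = (0,5)
Fill (0+0,5+1) = (0,6)
Fill (0+1,5+0) = (1,5)
Fill (0+1,5+1) = (1,6)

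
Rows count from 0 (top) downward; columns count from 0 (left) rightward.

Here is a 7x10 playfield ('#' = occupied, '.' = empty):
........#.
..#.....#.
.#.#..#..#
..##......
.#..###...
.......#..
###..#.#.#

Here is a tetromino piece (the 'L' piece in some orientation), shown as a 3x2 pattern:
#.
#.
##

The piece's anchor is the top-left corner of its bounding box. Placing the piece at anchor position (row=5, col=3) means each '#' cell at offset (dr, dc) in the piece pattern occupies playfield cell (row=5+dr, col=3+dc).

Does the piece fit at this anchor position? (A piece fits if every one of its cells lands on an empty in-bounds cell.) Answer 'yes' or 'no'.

Check each piece cell at anchor (5, 3):
  offset (0,0) -> (5,3): empty -> OK
  offset (1,0) -> (6,3): empty -> OK
  offset (2,0) -> (7,3): out of bounds -> FAIL
  offset (2,1) -> (7,4): out of bounds -> FAIL
All cells valid: no

Answer: no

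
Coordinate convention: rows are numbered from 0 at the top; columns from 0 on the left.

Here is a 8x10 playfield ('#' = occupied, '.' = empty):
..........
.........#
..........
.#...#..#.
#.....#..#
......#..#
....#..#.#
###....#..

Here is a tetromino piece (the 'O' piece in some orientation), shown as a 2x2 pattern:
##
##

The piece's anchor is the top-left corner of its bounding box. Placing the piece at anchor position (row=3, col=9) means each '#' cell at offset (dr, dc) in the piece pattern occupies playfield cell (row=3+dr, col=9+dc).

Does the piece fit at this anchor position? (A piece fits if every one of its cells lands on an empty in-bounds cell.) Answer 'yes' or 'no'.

Check each piece cell at anchor (3, 9):
  offset (0,0) -> (3,9): empty -> OK
  offset (0,1) -> (3,10): out of bounds -> FAIL
  offset (1,0) -> (4,9): occupied ('#') -> FAIL
  offset (1,1) -> (4,10): out of bounds -> FAIL
All cells valid: no

Answer: no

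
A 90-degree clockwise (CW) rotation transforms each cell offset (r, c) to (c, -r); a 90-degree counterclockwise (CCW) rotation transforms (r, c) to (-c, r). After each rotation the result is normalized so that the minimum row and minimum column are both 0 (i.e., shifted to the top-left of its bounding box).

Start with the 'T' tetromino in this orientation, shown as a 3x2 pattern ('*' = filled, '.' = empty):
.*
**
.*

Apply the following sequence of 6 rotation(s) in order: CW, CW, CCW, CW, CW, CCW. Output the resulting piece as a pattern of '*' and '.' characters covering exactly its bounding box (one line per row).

Start:
.*
**
.*
After rotation 1 (CW):
.*.
***
After rotation 2 (CW):
*.
**
*.
After rotation 3 (CCW):
.*.
***
After rotation 4 (CW):
*.
**
*.
After rotation 5 (CW):
***
.*.
After rotation 6 (CCW):
*.
**
*.

Answer: *.
**
*.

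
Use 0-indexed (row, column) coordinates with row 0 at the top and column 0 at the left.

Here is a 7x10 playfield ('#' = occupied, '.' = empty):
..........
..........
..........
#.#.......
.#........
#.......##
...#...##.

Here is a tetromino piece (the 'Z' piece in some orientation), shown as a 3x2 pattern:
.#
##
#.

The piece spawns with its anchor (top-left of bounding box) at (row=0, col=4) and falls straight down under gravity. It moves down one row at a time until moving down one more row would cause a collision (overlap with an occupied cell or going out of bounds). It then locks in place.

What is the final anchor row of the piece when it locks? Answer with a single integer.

Spawn at (row=0, col=4). Try each row:
  row 0: fits
  row 1: fits
  row 2: fits
  row 3: fits
  row 4: fits
  row 5: blocked -> lock at row 4

Answer: 4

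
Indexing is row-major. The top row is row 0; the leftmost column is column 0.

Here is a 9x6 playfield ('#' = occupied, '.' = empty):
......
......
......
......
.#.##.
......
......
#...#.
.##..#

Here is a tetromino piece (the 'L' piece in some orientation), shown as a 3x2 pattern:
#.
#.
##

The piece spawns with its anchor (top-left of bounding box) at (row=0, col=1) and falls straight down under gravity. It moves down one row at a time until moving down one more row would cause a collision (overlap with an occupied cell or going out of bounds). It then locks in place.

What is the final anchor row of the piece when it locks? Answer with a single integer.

Answer: 1

Derivation:
Spawn at (row=0, col=1). Try each row:
  row 0: fits
  row 1: fits
  row 2: blocked -> lock at row 1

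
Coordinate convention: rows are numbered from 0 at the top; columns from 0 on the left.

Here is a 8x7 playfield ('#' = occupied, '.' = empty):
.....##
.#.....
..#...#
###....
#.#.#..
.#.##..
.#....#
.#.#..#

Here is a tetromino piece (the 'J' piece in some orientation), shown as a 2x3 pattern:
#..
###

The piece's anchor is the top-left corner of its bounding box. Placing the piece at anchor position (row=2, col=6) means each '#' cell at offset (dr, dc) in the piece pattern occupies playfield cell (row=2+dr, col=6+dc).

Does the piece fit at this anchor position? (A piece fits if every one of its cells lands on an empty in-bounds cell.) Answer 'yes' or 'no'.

Check each piece cell at anchor (2, 6):
  offset (0,0) -> (2,6): occupied ('#') -> FAIL
  offset (1,0) -> (3,6): empty -> OK
  offset (1,1) -> (3,7): out of bounds -> FAIL
  offset (1,2) -> (3,8): out of bounds -> FAIL
All cells valid: no

Answer: no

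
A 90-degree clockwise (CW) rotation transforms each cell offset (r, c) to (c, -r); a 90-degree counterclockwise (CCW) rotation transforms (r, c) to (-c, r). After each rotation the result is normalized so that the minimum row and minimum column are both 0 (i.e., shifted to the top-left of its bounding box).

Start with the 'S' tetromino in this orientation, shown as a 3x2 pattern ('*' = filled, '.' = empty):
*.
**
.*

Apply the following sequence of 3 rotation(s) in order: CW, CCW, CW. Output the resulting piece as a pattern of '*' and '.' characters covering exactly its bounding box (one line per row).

Answer: .**
**.

Derivation:
Start:
*.
**
.*
After rotation 1 (CW):
.**
**.
After rotation 2 (CCW):
*.
**
.*
After rotation 3 (CW):
.**
**.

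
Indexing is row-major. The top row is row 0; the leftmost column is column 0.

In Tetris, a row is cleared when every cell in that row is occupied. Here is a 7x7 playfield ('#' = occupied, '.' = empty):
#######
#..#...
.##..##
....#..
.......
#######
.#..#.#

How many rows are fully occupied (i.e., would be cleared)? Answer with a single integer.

Answer: 2

Derivation:
Check each row:
  row 0: 0 empty cells -> FULL (clear)
  row 1: 5 empty cells -> not full
  row 2: 3 empty cells -> not full
  row 3: 6 empty cells -> not full
  row 4: 7 empty cells -> not full
  row 5: 0 empty cells -> FULL (clear)
  row 6: 4 empty cells -> not full
Total rows cleared: 2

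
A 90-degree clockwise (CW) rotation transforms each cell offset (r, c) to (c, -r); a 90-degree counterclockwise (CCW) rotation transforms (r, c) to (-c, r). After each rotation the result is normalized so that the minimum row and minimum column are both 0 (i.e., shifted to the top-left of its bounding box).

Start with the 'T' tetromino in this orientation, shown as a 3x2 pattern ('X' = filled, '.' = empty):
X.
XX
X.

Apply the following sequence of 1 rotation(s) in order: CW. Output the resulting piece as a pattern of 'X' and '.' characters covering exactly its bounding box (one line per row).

Start:
X.
XX
X.
After rotation 1 (CW):
XXX
.X.

Answer: XXX
.X.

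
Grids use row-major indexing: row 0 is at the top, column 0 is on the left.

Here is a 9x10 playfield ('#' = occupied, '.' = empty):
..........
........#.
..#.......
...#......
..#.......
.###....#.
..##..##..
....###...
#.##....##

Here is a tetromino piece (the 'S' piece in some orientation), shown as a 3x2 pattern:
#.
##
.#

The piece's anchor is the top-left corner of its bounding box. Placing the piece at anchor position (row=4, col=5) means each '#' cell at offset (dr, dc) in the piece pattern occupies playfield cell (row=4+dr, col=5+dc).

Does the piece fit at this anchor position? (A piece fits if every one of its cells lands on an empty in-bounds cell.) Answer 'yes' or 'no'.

Answer: no

Derivation:
Check each piece cell at anchor (4, 5):
  offset (0,0) -> (4,5): empty -> OK
  offset (1,0) -> (5,5): empty -> OK
  offset (1,1) -> (5,6): empty -> OK
  offset (2,1) -> (6,6): occupied ('#') -> FAIL
All cells valid: no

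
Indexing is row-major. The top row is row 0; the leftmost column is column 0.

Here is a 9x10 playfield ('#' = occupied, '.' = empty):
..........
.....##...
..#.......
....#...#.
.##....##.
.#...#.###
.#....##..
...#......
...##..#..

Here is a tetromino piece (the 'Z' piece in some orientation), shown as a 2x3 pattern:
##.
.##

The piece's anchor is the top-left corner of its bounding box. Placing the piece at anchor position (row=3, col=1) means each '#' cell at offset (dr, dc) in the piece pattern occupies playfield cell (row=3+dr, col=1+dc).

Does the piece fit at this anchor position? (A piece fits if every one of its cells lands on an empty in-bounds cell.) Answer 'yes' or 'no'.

Check each piece cell at anchor (3, 1):
  offset (0,0) -> (3,1): empty -> OK
  offset (0,1) -> (3,2): empty -> OK
  offset (1,1) -> (4,2): occupied ('#') -> FAIL
  offset (1,2) -> (4,3): empty -> OK
All cells valid: no

Answer: no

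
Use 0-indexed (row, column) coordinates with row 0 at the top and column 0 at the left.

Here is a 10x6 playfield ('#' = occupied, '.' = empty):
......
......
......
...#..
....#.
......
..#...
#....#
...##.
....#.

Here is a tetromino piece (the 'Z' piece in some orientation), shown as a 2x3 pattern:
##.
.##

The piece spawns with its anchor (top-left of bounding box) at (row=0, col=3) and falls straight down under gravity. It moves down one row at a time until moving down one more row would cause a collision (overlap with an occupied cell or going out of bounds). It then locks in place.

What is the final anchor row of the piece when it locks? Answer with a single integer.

Answer: 2

Derivation:
Spawn at (row=0, col=3). Try each row:
  row 0: fits
  row 1: fits
  row 2: fits
  row 3: blocked -> lock at row 2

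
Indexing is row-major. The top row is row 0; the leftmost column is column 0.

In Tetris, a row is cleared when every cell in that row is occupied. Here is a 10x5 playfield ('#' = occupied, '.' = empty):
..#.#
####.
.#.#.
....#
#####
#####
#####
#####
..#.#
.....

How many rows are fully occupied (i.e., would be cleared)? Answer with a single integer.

Answer: 4

Derivation:
Check each row:
  row 0: 3 empty cells -> not full
  row 1: 1 empty cell -> not full
  row 2: 3 empty cells -> not full
  row 3: 4 empty cells -> not full
  row 4: 0 empty cells -> FULL (clear)
  row 5: 0 empty cells -> FULL (clear)
  row 6: 0 empty cells -> FULL (clear)
  row 7: 0 empty cells -> FULL (clear)
  row 8: 3 empty cells -> not full
  row 9: 5 empty cells -> not full
Total rows cleared: 4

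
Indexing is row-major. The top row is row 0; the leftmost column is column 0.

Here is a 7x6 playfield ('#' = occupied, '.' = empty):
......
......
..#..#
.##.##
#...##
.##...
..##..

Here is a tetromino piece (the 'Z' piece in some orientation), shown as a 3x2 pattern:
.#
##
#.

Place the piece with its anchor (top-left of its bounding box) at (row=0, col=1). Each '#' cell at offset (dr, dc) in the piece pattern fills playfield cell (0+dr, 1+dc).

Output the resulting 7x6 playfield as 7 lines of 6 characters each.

Answer: ..#...
.##...
.##..#
.##.##
#...##
.##...
..##..

Derivation:
Fill (0+0,1+1) = (0,2)
Fill (0+1,1+0) = (1,1)
Fill (0+1,1+1) = (1,2)
Fill (0+2,1+0) = (2,1)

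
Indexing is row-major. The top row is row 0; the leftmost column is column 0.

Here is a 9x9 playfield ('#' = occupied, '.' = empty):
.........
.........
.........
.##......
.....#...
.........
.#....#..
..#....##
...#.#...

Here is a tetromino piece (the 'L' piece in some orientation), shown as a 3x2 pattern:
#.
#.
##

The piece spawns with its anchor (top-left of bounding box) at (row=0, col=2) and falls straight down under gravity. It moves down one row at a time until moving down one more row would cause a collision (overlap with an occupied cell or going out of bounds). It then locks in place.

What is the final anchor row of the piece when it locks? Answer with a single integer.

Spawn at (row=0, col=2). Try each row:
  row 0: fits
  row 1: blocked -> lock at row 0

Answer: 0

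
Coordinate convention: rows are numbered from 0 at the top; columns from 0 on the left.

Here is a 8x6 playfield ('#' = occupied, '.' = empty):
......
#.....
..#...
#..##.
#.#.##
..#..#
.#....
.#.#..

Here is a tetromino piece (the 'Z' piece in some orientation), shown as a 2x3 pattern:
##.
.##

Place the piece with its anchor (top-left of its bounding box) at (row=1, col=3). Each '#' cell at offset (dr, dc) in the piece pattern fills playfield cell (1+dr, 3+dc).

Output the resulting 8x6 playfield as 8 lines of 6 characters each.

Answer: ......
#..##.
..#.##
#..##.
#.#.##
..#..#
.#....
.#.#..

Derivation:
Fill (1+0,3+0) = (1,3)
Fill (1+0,3+1) = (1,4)
Fill (1+1,3+1) = (2,4)
Fill (1+1,3+2) = (2,5)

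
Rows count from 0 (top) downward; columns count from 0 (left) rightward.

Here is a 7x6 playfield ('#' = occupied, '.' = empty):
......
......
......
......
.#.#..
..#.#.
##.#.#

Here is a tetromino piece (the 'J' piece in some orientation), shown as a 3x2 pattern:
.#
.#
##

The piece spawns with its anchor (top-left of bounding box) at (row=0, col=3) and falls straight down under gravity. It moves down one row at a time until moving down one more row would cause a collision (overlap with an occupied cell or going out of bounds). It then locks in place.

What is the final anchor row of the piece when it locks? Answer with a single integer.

Answer: 1

Derivation:
Spawn at (row=0, col=3). Try each row:
  row 0: fits
  row 1: fits
  row 2: blocked -> lock at row 1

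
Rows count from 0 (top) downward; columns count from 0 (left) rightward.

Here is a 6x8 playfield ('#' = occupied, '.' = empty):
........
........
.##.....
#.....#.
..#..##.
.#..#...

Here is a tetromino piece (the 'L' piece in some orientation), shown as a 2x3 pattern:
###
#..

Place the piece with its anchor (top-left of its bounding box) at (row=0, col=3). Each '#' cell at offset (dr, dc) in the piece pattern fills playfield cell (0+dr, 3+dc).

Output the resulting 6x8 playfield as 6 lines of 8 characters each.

Fill (0+0,3+0) = (0,3)
Fill (0+0,3+1) = (0,4)
Fill (0+0,3+2) = (0,5)
Fill (0+1,3+0) = (1,3)

Answer: ...###..
...#....
.##.....
#.....#.
..#..##.
.#..#...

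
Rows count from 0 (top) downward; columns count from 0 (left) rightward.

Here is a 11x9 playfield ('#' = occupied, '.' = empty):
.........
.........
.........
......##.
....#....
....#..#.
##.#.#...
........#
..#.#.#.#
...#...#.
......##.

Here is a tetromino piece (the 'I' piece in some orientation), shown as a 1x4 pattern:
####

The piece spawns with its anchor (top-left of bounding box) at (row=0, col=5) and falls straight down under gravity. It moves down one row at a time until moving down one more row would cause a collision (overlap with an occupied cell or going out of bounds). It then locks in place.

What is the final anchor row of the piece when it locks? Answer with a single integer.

Answer: 2

Derivation:
Spawn at (row=0, col=5). Try each row:
  row 0: fits
  row 1: fits
  row 2: fits
  row 3: blocked -> lock at row 2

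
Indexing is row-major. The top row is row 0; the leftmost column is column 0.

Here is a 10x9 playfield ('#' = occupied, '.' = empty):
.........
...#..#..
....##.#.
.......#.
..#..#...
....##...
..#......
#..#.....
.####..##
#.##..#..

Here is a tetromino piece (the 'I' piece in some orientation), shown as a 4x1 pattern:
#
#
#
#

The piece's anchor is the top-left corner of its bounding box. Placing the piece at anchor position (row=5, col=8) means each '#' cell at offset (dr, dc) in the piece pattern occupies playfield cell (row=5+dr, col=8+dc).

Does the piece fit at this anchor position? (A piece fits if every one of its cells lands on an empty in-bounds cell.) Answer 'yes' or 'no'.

Answer: no

Derivation:
Check each piece cell at anchor (5, 8):
  offset (0,0) -> (5,8): empty -> OK
  offset (1,0) -> (6,8): empty -> OK
  offset (2,0) -> (7,8): empty -> OK
  offset (3,0) -> (8,8): occupied ('#') -> FAIL
All cells valid: no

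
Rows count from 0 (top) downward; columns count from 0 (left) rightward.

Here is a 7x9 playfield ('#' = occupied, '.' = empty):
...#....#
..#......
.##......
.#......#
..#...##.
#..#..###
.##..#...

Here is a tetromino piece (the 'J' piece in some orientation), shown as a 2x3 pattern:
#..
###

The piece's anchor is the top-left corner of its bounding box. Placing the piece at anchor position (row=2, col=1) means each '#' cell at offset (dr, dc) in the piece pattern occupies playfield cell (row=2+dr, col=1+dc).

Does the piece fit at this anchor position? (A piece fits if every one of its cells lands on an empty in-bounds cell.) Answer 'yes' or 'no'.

Answer: no

Derivation:
Check each piece cell at anchor (2, 1):
  offset (0,0) -> (2,1): occupied ('#') -> FAIL
  offset (1,0) -> (3,1): occupied ('#') -> FAIL
  offset (1,1) -> (3,2): empty -> OK
  offset (1,2) -> (3,3): empty -> OK
All cells valid: no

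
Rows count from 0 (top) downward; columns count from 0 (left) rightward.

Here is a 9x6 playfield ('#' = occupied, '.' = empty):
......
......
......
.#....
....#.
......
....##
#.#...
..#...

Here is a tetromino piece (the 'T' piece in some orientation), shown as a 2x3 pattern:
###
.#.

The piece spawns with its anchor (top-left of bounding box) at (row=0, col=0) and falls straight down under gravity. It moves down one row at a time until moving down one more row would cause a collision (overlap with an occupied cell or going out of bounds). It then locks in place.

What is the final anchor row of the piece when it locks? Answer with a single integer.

Answer: 1

Derivation:
Spawn at (row=0, col=0). Try each row:
  row 0: fits
  row 1: fits
  row 2: blocked -> lock at row 1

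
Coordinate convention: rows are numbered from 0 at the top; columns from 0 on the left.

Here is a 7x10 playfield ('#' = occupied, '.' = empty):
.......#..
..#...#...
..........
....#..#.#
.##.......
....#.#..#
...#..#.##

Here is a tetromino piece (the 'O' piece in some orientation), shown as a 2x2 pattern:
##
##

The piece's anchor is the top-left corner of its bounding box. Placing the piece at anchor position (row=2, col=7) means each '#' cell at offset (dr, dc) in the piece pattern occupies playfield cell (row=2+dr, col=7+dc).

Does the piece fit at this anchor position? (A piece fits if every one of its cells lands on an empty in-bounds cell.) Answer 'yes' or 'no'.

Check each piece cell at anchor (2, 7):
  offset (0,0) -> (2,7): empty -> OK
  offset (0,1) -> (2,8): empty -> OK
  offset (1,0) -> (3,7): occupied ('#') -> FAIL
  offset (1,1) -> (3,8): empty -> OK
All cells valid: no

Answer: no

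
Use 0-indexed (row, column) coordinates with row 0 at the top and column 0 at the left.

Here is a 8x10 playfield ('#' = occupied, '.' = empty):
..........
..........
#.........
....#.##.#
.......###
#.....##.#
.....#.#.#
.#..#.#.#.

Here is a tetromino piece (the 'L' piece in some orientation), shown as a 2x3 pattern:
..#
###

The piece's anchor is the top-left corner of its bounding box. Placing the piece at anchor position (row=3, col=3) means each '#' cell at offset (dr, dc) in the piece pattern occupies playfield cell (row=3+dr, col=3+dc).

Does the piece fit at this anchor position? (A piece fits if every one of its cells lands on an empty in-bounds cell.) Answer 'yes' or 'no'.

Answer: yes

Derivation:
Check each piece cell at anchor (3, 3):
  offset (0,2) -> (3,5): empty -> OK
  offset (1,0) -> (4,3): empty -> OK
  offset (1,1) -> (4,4): empty -> OK
  offset (1,2) -> (4,5): empty -> OK
All cells valid: yes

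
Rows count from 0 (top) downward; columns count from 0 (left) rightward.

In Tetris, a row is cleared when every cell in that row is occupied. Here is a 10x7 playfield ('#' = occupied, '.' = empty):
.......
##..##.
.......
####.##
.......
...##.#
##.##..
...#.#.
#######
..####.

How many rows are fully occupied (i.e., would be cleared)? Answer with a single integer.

Answer: 1

Derivation:
Check each row:
  row 0: 7 empty cells -> not full
  row 1: 3 empty cells -> not full
  row 2: 7 empty cells -> not full
  row 3: 1 empty cell -> not full
  row 4: 7 empty cells -> not full
  row 5: 4 empty cells -> not full
  row 6: 3 empty cells -> not full
  row 7: 5 empty cells -> not full
  row 8: 0 empty cells -> FULL (clear)
  row 9: 3 empty cells -> not full
Total rows cleared: 1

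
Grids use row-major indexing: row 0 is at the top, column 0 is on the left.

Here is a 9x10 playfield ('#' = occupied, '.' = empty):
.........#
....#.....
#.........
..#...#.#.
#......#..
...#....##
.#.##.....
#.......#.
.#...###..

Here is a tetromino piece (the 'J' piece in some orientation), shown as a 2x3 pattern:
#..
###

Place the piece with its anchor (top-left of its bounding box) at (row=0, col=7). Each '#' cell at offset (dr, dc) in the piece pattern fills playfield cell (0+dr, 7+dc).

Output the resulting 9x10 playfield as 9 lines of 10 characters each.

Answer: .......#.#
....#..###
#.........
..#...#.#.
#......#..
...#....##
.#.##.....
#.......#.
.#...###..

Derivation:
Fill (0+0,7+0) = (0,7)
Fill (0+1,7+0) = (1,7)
Fill (0+1,7+1) = (1,8)
Fill (0+1,7+2) = (1,9)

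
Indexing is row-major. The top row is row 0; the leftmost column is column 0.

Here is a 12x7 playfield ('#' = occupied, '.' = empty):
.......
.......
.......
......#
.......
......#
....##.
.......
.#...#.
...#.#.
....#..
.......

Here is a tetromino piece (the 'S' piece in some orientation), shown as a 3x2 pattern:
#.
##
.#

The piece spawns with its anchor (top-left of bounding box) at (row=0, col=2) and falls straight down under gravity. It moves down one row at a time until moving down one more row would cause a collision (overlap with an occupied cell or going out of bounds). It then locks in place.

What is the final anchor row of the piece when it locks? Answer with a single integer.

Spawn at (row=0, col=2). Try each row:
  row 0: fits
  row 1: fits
  row 2: fits
  row 3: fits
  row 4: fits
  row 5: fits
  row 6: fits
  row 7: blocked -> lock at row 6

Answer: 6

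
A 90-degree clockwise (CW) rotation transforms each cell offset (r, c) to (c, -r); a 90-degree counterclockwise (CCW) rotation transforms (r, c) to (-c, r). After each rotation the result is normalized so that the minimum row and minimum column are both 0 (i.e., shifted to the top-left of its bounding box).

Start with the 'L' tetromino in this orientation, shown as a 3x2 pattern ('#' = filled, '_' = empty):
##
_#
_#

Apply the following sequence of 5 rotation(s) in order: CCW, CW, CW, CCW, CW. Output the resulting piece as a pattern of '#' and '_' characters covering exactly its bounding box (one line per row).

Answer: __#
###

Derivation:
Start:
##
_#
_#
After rotation 1 (CCW):
###
#__
After rotation 2 (CW):
##
_#
_#
After rotation 3 (CW):
__#
###
After rotation 4 (CCW):
##
_#
_#
After rotation 5 (CW):
__#
###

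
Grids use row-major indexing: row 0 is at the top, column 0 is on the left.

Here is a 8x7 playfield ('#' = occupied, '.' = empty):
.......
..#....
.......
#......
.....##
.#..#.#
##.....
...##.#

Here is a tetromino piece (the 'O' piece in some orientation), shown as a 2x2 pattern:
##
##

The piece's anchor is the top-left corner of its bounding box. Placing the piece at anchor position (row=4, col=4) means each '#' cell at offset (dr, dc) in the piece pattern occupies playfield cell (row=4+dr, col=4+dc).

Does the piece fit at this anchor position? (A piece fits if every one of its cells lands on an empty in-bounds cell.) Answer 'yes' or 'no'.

Check each piece cell at anchor (4, 4):
  offset (0,0) -> (4,4): empty -> OK
  offset (0,1) -> (4,5): occupied ('#') -> FAIL
  offset (1,0) -> (5,4): occupied ('#') -> FAIL
  offset (1,1) -> (5,5): empty -> OK
All cells valid: no

Answer: no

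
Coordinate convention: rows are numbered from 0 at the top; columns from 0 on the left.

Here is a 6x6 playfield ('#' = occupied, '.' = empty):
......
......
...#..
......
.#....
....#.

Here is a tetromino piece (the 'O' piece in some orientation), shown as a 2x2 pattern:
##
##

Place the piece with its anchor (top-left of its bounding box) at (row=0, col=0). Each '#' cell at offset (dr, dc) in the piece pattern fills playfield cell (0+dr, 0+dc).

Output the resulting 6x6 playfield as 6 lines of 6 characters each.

Fill (0+0,0+0) = (0,0)
Fill (0+0,0+1) = (0,1)
Fill (0+1,0+0) = (1,0)
Fill (0+1,0+1) = (1,1)

Answer: ##....
##....
...#..
......
.#....
....#.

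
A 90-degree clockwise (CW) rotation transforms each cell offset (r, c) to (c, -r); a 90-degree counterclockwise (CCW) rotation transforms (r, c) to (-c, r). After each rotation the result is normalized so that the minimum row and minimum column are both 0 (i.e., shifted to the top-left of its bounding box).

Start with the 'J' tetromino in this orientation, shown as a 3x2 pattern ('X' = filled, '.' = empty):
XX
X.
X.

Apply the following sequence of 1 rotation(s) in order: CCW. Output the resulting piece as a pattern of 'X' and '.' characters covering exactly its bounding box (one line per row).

Answer: X..
XXX

Derivation:
Start:
XX
X.
X.
After rotation 1 (CCW):
X..
XXX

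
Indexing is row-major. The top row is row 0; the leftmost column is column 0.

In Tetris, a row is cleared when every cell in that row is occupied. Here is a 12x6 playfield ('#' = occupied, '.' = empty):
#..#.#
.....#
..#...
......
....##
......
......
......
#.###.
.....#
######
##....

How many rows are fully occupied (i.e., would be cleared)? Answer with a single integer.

Answer: 1

Derivation:
Check each row:
  row 0: 3 empty cells -> not full
  row 1: 5 empty cells -> not full
  row 2: 5 empty cells -> not full
  row 3: 6 empty cells -> not full
  row 4: 4 empty cells -> not full
  row 5: 6 empty cells -> not full
  row 6: 6 empty cells -> not full
  row 7: 6 empty cells -> not full
  row 8: 2 empty cells -> not full
  row 9: 5 empty cells -> not full
  row 10: 0 empty cells -> FULL (clear)
  row 11: 4 empty cells -> not full
Total rows cleared: 1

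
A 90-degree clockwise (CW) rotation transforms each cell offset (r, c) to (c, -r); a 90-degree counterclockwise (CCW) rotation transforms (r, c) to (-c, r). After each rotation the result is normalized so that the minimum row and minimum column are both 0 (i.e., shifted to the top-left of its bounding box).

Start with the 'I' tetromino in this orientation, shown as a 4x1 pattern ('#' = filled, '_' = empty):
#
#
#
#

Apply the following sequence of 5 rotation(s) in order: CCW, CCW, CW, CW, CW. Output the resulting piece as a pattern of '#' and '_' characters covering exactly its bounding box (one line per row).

Answer: ####

Derivation:
Start:
#
#
#
#
After rotation 1 (CCW):
####
After rotation 2 (CCW):
#
#
#
#
After rotation 3 (CW):
####
After rotation 4 (CW):
#
#
#
#
After rotation 5 (CW):
####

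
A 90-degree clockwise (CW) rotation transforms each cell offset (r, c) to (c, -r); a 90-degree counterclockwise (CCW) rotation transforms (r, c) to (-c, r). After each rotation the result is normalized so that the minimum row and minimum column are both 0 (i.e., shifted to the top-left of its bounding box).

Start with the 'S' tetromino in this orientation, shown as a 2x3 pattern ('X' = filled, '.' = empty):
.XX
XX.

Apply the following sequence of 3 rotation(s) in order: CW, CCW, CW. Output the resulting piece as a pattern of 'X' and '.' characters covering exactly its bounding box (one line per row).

Start:
.XX
XX.
After rotation 1 (CW):
X.
XX
.X
After rotation 2 (CCW):
.XX
XX.
After rotation 3 (CW):
X.
XX
.X

Answer: X.
XX
.X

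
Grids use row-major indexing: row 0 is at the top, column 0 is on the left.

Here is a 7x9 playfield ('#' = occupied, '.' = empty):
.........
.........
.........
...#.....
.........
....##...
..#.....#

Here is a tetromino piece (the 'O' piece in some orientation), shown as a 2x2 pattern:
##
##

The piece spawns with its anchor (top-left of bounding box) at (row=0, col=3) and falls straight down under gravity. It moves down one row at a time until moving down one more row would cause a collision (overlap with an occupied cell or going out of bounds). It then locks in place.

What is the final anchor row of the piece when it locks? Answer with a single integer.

Answer: 1

Derivation:
Spawn at (row=0, col=3). Try each row:
  row 0: fits
  row 1: fits
  row 2: blocked -> lock at row 1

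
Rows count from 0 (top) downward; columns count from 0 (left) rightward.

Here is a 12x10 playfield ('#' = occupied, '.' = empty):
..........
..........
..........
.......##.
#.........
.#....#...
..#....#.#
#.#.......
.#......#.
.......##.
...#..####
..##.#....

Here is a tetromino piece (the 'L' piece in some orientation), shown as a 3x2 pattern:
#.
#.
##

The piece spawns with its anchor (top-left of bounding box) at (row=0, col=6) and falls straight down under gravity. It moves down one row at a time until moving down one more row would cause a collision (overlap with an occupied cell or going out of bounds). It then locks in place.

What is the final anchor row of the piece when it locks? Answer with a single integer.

Answer: 0

Derivation:
Spawn at (row=0, col=6). Try each row:
  row 0: fits
  row 1: blocked -> lock at row 0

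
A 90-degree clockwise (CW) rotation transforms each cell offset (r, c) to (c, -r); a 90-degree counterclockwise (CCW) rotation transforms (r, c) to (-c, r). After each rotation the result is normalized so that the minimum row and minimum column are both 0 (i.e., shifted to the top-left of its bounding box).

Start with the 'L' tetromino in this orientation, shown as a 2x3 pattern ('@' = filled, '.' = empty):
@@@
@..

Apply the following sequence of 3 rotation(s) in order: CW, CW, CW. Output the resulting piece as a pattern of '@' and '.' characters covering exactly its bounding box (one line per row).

Answer: @.
@.
@@

Derivation:
Start:
@@@
@..
After rotation 1 (CW):
@@
.@
.@
After rotation 2 (CW):
..@
@@@
After rotation 3 (CW):
@.
@.
@@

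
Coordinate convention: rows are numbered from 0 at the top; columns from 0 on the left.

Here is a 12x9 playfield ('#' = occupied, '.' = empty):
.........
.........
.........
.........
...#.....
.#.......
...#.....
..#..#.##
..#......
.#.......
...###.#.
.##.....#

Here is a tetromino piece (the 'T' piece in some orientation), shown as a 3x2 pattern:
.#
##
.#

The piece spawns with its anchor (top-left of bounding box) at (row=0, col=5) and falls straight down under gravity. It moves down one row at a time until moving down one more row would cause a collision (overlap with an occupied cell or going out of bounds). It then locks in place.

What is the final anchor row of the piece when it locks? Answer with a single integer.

Spawn at (row=0, col=5). Try each row:
  row 0: fits
  row 1: fits
  row 2: fits
  row 3: fits
  row 4: fits
  row 5: fits
  row 6: blocked -> lock at row 5

Answer: 5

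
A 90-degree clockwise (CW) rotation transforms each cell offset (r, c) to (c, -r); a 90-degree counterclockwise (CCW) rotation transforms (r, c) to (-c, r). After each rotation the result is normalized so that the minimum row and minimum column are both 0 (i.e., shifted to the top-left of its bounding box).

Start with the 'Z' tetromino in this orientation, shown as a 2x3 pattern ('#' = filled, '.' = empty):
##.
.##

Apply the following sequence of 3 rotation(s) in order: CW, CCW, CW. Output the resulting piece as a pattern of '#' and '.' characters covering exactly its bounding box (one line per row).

Start:
##.
.##
After rotation 1 (CW):
.#
##
#.
After rotation 2 (CCW):
##.
.##
After rotation 3 (CW):
.#
##
#.

Answer: .#
##
#.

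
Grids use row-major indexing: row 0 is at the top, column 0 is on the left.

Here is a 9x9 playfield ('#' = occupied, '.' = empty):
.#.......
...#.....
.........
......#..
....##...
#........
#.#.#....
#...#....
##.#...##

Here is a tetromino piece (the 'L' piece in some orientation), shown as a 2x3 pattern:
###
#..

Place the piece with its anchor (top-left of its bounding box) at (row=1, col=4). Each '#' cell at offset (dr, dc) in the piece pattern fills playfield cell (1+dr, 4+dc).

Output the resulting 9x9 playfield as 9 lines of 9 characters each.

Answer: .#.......
...####..
....#....
......#..
....##...
#........
#.#.#....
#...#....
##.#...##

Derivation:
Fill (1+0,4+0) = (1,4)
Fill (1+0,4+1) = (1,5)
Fill (1+0,4+2) = (1,6)
Fill (1+1,4+0) = (2,4)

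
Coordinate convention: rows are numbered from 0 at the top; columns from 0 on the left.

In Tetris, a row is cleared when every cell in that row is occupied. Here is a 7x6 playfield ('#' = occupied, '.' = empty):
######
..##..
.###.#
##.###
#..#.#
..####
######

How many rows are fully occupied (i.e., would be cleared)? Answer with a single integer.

Check each row:
  row 0: 0 empty cells -> FULL (clear)
  row 1: 4 empty cells -> not full
  row 2: 2 empty cells -> not full
  row 3: 1 empty cell -> not full
  row 4: 3 empty cells -> not full
  row 5: 2 empty cells -> not full
  row 6: 0 empty cells -> FULL (clear)
Total rows cleared: 2

Answer: 2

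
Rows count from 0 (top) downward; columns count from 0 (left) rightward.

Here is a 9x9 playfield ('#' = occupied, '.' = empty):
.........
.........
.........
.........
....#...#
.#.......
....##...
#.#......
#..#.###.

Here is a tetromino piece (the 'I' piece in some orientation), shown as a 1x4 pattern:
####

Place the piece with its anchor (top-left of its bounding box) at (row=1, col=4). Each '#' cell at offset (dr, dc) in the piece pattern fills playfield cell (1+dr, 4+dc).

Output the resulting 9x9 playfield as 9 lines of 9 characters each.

Fill (1+0,4+0) = (1,4)
Fill (1+0,4+1) = (1,5)
Fill (1+0,4+2) = (1,6)
Fill (1+0,4+3) = (1,7)

Answer: .........
....####.
.........
.........
....#...#
.#.......
....##...
#.#......
#..#.###.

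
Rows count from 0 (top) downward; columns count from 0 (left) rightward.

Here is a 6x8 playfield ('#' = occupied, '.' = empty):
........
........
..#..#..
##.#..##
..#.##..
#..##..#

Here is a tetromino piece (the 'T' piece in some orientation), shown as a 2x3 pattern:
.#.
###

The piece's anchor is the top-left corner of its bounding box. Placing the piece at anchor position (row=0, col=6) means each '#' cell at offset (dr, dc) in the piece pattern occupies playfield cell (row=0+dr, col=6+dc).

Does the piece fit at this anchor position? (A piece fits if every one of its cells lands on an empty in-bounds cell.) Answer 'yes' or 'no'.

Answer: no

Derivation:
Check each piece cell at anchor (0, 6):
  offset (0,1) -> (0,7): empty -> OK
  offset (1,0) -> (1,6): empty -> OK
  offset (1,1) -> (1,7): empty -> OK
  offset (1,2) -> (1,8): out of bounds -> FAIL
All cells valid: no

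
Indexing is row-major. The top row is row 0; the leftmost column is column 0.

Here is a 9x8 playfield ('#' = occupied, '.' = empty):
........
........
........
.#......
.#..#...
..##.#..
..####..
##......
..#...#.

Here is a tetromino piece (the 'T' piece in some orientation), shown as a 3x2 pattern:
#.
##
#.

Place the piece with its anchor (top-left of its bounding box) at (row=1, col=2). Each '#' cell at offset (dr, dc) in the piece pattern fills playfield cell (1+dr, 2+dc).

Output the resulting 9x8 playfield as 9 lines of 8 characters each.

Fill (1+0,2+0) = (1,2)
Fill (1+1,2+0) = (2,2)
Fill (1+1,2+1) = (2,3)
Fill (1+2,2+0) = (3,2)

Answer: ........
..#.....
..##....
.##.....
.#..#...
..##.#..
..####..
##......
..#...#.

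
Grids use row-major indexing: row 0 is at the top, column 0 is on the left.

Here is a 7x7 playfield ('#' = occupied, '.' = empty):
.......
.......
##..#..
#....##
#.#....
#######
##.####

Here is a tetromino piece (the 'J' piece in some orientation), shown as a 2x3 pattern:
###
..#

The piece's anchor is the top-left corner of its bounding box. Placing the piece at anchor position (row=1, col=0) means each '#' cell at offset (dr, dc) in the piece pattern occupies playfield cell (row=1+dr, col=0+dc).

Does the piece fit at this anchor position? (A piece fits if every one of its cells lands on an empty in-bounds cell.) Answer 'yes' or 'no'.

Check each piece cell at anchor (1, 0):
  offset (0,0) -> (1,0): empty -> OK
  offset (0,1) -> (1,1): empty -> OK
  offset (0,2) -> (1,2): empty -> OK
  offset (1,2) -> (2,2): empty -> OK
All cells valid: yes

Answer: yes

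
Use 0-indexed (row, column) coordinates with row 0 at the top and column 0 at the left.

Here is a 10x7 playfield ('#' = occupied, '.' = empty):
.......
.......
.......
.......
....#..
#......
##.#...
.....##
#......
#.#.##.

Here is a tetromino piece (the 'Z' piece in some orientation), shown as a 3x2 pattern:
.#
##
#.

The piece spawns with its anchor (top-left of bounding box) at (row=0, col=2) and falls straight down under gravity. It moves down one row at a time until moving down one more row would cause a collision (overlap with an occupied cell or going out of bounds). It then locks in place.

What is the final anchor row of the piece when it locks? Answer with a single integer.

Answer: 4

Derivation:
Spawn at (row=0, col=2). Try each row:
  row 0: fits
  row 1: fits
  row 2: fits
  row 3: fits
  row 4: fits
  row 5: blocked -> lock at row 4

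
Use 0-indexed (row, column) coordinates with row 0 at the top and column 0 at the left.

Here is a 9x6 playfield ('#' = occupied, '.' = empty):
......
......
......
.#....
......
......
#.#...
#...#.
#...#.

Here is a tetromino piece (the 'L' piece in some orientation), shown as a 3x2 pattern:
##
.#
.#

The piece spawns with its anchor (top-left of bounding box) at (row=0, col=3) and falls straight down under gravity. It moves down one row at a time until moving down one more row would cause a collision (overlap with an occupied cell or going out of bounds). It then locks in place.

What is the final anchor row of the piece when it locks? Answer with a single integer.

Answer: 4

Derivation:
Spawn at (row=0, col=3). Try each row:
  row 0: fits
  row 1: fits
  row 2: fits
  row 3: fits
  row 4: fits
  row 5: blocked -> lock at row 4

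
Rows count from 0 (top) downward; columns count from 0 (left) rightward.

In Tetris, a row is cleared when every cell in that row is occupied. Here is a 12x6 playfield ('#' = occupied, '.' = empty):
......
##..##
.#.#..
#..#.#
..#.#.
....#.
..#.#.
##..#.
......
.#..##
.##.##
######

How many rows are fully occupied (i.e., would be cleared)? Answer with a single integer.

Check each row:
  row 0: 6 empty cells -> not full
  row 1: 2 empty cells -> not full
  row 2: 4 empty cells -> not full
  row 3: 3 empty cells -> not full
  row 4: 4 empty cells -> not full
  row 5: 5 empty cells -> not full
  row 6: 4 empty cells -> not full
  row 7: 3 empty cells -> not full
  row 8: 6 empty cells -> not full
  row 9: 3 empty cells -> not full
  row 10: 2 empty cells -> not full
  row 11: 0 empty cells -> FULL (clear)
Total rows cleared: 1

Answer: 1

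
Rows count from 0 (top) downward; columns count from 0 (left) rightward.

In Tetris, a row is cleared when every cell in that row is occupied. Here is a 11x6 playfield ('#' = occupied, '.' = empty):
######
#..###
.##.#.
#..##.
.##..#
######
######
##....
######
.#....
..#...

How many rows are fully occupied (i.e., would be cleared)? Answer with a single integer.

Answer: 4

Derivation:
Check each row:
  row 0: 0 empty cells -> FULL (clear)
  row 1: 2 empty cells -> not full
  row 2: 3 empty cells -> not full
  row 3: 3 empty cells -> not full
  row 4: 3 empty cells -> not full
  row 5: 0 empty cells -> FULL (clear)
  row 6: 0 empty cells -> FULL (clear)
  row 7: 4 empty cells -> not full
  row 8: 0 empty cells -> FULL (clear)
  row 9: 5 empty cells -> not full
  row 10: 5 empty cells -> not full
Total rows cleared: 4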